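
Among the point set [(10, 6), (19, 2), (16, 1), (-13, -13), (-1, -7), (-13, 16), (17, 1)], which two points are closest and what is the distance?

Computing all pairwise distances among 7 points:

d((10, 6), (19, 2)) = 9.8489
d((10, 6), (16, 1)) = 7.8102
d((10, 6), (-13, -13)) = 29.8329
d((10, 6), (-1, -7)) = 17.0294
d((10, 6), (-13, 16)) = 25.0799
d((10, 6), (17, 1)) = 8.6023
d((19, 2), (16, 1)) = 3.1623
d((19, 2), (-13, -13)) = 35.3412
d((19, 2), (-1, -7)) = 21.9317
d((19, 2), (-13, 16)) = 34.9285
d((19, 2), (17, 1)) = 2.2361
d((16, 1), (-13, -13)) = 32.2025
d((16, 1), (-1, -7)) = 18.7883
d((16, 1), (-13, 16)) = 32.6497
d((16, 1), (17, 1)) = 1.0 <-- minimum
d((-13, -13), (-1, -7)) = 13.4164
d((-13, -13), (-13, 16)) = 29.0
d((-13, -13), (17, 1)) = 33.1059
d((-1, -7), (-13, 16)) = 25.9422
d((-1, -7), (17, 1)) = 19.6977
d((-13, 16), (17, 1)) = 33.541

Closest pair: (16, 1) and (17, 1) with distance 1.0

The closest pair is (16, 1) and (17, 1) with Euclidean distance 1.0. For 7 points, brute-force pairwise comparison is shown above. For large n, the divide-and-conquer algorithm (sort by x, recurse on halves, check the dividing strip) achieves O(n log n).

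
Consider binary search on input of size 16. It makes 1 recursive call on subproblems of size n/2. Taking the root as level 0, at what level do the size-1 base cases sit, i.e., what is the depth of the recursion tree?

For divide and conquer with division factor 2:

Problem sizes at each level:
Level 0: 16
Level 1: 8
Level 2: 4
Level 3: 2
Level 4: 1

The root is level 0 and the size-1 base case is level 4 (the tree spans levels 0 through 4, i.e. 5 levels counting the root), so the depth is the number of divisions: log_2(16) = 4

The recursion tree depth is log_2(16) = 4. At each level, the problem size is divided by 2, so it takes 4 divisions to reduce to a base case of size 1. The algorithm makes 1 recursive call at each level.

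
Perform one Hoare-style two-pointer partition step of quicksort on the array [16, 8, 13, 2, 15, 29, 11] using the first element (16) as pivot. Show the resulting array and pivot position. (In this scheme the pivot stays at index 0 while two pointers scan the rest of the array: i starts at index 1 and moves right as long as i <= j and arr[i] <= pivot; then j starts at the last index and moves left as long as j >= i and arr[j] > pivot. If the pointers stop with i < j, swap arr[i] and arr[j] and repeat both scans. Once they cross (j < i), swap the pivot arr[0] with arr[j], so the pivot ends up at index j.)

Hoare-style two-pointer partition with pivot = 16:

Initial array: [16, 8, 13, 2, 15, 29, 11]

Pointers start at i = 1, j = 6.
i stops at index 5 (arr[5]=29 > 16), j stops at index 6 (arr[6]=11 <= 16): swap arr[5] and arr[6], array becomes [16, 8, 13, 2, 15, 11, 29]
i ends at 6, j ends at 5: the pointers have crossed (j < i), so scanning stops.

Swap pivot arr[0] with arr[5] to place pivot at position 5: [11, 8, 13, 2, 15, 16, 29]
Pivot position: 5

After partitioning with pivot 16, the array becomes [11, 8, 13, 2, 15, 16, 29]. The pivot is placed at index 5. All elements to the left of the pivot are <= 16, and all elements to the right are > 16.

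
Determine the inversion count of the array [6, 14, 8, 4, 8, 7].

Finding inversions in [6, 14, 8, 4, 8, 7]:

(0, 3): arr[0]=6 > arr[3]=4
(1, 2): arr[1]=14 > arr[2]=8
(1, 3): arr[1]=14 > arr[3]=4
(1, 4): arr[1]=14 > arr[4]=8
(1, 5): arr[1]=14 > arr[5]=7
(2, 3): arr[2]=8 > arr[3]=4
(2, 5): arr[2]=8 > arr[5]=7
(4, 5): arr[4]=8 > arr[5]=7

Total inversions: 8

The array has 8 inversion(s): (0,3), (1,2), (1,3), (1,4), (1,5), (2,3), (2,5), (4,5). Each pair (i,j) satisfies i < j and arr[i] > arr[j].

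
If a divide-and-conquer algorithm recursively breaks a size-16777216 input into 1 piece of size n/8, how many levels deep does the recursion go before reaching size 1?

For divide and conquer with division factor 8:

Problem sizes at each level:
Level 0: 16777216
Level 1: 2097152
Level 2: 262144
Level 3: 32768
Level 4: 4096
Level 5: 512
Level 6: 64
Level 7: 8
Level 8: 1

The root is level 0 and the size-1 base case is level 8 (the tree spans levels 0 through 8, i.e. 9 levels counting the root), so the depth is the number of divisions: log_8(16777216) = 8

The recursion tree depth is log_8(16777216) = 8. At each level, the problem size is divided by 8, so it takes 8 divisions to reduce to a base case of size 1. The algorithm makes 1 recursive call at each level.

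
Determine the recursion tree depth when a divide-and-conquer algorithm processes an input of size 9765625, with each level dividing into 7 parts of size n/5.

For divide and conquer with division factor 5:

Problem sizes at each level:
Level 0: 9765625
Level 1: 1953125
Level 2: 390625
Level 3: 78125
Level 4: 15625
Level 5: 3125
Level 6: 625
Level 7: 125
Level 8: 25
Level 9: 5
Level 10: 1

The root is level 0 and the size-1 base case is level 10 (the tree spans levels 0 through 10, i.e. 11 levels counting the root), so the depth is the number of divisions: log_5(9765625) = 10

The recursion tree depth is log_5(9765625) = 10. At each level, the problem size is divided by 5, so it takes 10 divisions to reduce to a base case of size 1. The algorithm makes 7 recursive calls at each level.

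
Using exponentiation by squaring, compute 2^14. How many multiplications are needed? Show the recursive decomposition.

Computing 2^14 by squaring (build up from 2^1; each line after the first costs one multiplication):

2^1 = 2
2^2 = (2^1)^2 = 2^2 = 4
2^3 = 2 * 2^2 = 2 * 4 = 8
2^6 = (2^3)^2 = 8^2 = 64
2^7 = 2 * 2^6 = 2 * 64 = 128
2^14 = (2^7)^2 = 128^2 = 16384

Result: 16384
Multiplications needed: 5 (5 lines after 2^1)

2^14 = 16384. Using exponentiation by squaring, this requires 5 multiplications. The key idea: if the exponent is even, square the half-power; if odd, multiply by the base once.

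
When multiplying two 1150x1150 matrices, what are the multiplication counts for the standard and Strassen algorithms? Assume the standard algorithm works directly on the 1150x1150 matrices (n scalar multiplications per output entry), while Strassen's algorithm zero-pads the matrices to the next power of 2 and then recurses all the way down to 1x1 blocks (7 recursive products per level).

Matrix multiplication for 1150x1150 matrices:

Strassen's algorithm requires power-of-2 dimensions. Pad 1150x1150 to 2048x2048 (next power of 2).

Standard algorithm: 1150^3 = 1520875000 multiplications
Strassen's algorithm: 7^(log2(2048)) = 7^11 = 1977326743 multiplications
Difference: 1520875000 - 1977326743 = -456451743 (Strassen uses MORE here due to padding overhead — for small or just-over-power-of-2 n, padding can outweigh the per-level savings)

Standard: 1520875000 multiplications (1150^3). Strassen: 1977326743 multiplications (7^11, after padding to 2048x2048). Strassen reduces 8 recursive multiplications to 7 at each level.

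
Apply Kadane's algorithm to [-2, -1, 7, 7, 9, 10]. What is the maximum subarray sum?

Using Kadane's algorithm on [-2, -1, 7, 7, 9, 10]:

Scanning through the array:
Position 1 (value -1): max_ending_here = -1, max_so_far = -1
Position 2 (value 7): max_ending_here = 7, max_so_far = 7
Position 3 (value 7): max_ending_here = 14, max_so_far = 14
Position 4 (value 9): max_ending_here = 23, max_so_far = 23
Position 5 (value 10): max_ending_here = 33, max_so_far = 33

Maximum subarray: [7, 7, 9, 10]
Maximum sum: 33

The maximum subarray is [7, 7, 9, 10] with sum 33. This subarray runs from index 2 to index 5.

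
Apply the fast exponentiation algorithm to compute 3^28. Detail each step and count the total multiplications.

Computing 3^28 by squaring (build up from 3^1; each line after the first costs one multiplication):

3^1 = 3
3^2 = (3^1)^2 = 3^2 = 9
3^3 = 3 * 3^2 = 3 * 9 = 27
3^6 = (3^3)^2 = 27^2 = 729
3^7 = 3 * 3^6 = 3 * 729 = 2187
3^14 = (3^7)^2 = 2187^2 = 4782969
3^28 = (3^14)^2 = 4782969^2 = 22876792454961

Result: 22876792454961
Multiplications needed: 6 (6 lines after 3^1)

3^28 = 22876792454961. Using exponentiation by squaring, this requires 6 multiplications. The key idea: if the exponent is even, square the half-power; if odd, multiply by the base once.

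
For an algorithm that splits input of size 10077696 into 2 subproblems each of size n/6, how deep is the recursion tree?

For divide and conquer with division factor 6:

Problem sizes at each level:
Level 0: 10077696
Level 1: 1679616
Level 2: 279936
Level 3: 46656
Level 4: 7776
Level 5: 1296
Level 6: 216
Level 7: 36
Level 8: 6
Level 9: 1

The root is level 0 and the size-1 base case is level 9 (the tree spans levels 0 through 9, i.e. 10 levels counting the root), so the depth is the number of divisions: log_6(10077696) = 9

The recursion tree depth is log_6(10077696) = 9. At each level, the problem size is divided by 6, so it takes 9 divisions to reduce to a base case of size 1. The algorithm makes 2 recursive calls at each level.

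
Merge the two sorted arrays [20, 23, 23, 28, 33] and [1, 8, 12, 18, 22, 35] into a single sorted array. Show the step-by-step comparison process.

Merging process:

Compare 20 vs 1: take 1 from right. Merged: [1]
Compare 20 vs 8: take 8 from right. Merged: [1, 8]
Compare 20 vs 12: take 12 from right. Merged: [1, 8, 12]
Compare 20 vs 18: take 18 from right. Merged: [1, 8, 12, 18]
Compare 20 vs 22: take 20 from left. Merged: [1, 8, 12, 18, 20]
Compare 23 vs 22: take 22 from right. Merged: [1, 8, 12, 18, 20, 22]
Compare 23 vs 35: take 23 from left. Merged: [1, 8, 12, 18, 20, 22, 23]
Compare 23 vs 35: take 23 from left. Merged: [1, 8, 12, 18, 20, 22, 23, 23]
Compare 28 vs 35: take 28 from left. Merged: [1, 8, 12, 18, 20, 22, 23, 23, 28]
Compare 33 vs 35: take 33 from left. Merged: [1, 8, 12, 18, 20, 22, 23, 23, 28, 33]
Append remaining from right: [35]. Merged: [1, 8, 12, 18, 20, 22, 23, 23, 28, 33, 35]

Final merged array: [1, 8, 12, 18, 20, 22, 23, 23, 28, 33, 35]
Total comparisons: 10

The merged array is [1, 8, 12, 18, 20, 22, 23, 23, 28, 33, 35], requiring 10 comparisons. The merge step runs in O(n) time where n is the total number of elements.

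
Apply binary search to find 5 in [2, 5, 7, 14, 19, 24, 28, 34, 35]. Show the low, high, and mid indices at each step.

Binary search for 5 in [2, 5, 7, 14, 19, 24, 28, 34, 35]:

lo=0, hi=8, mid=4, arr[mid]=19 -> 19 > 5, search left half
lo=0, hi=3, mid=1, arr[mid]=5 -> Found target at index 1!

Binary search finds 5 at index 1 after 2 comparisons. The search repeatedly halves the search space by comparing with the middle element.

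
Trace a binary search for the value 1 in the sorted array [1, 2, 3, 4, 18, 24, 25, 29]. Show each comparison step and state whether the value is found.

Binary search for 1 in [1, 2, 3, 4, 18, 24, 25, 29]:

lo=0, hi=7, mid=3, arr[mid]=4 -> 4 > 1, search left half
lo=0, hi=2, mid=1, arr[mid]=2 -> 2 > 1, search left half
lo=0, hi=0, mid=0, arr[mid]=1 -> Found target at index 0!

Binary search finds 1 at index 0 after 3 comparisons. The search repeatedly halves the search space by comparing with the middle element.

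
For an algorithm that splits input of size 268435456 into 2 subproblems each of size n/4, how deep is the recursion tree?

For divide and conquer with division factor 4:

Problem sizes at each level:
Level 0: 268435456
Level 1: 67108864
Level 2: 16777216
Level 3: 4194304
Level 4: 1048576
Level 5: 262144
Level 6: 65536
Level 7: 16384
Level 8: 4096
Level 9: 1024
Level 10: 256
Level 11: 64
Level 12: 16
Level 13: 4
Level 14: 1

The root is level 0 and the size-1 base case is level 14 (the tree spans levels 0 through 14, i.e. 15 levels counting the root), so the depth is the number of divisions: log_4(268435456) = 14

The recursion tree depth is log_4(268435456) = 14. At each level, the problem size is divided by 4, so it takes 14 divisions to reduce to a base case of size 1. The algorithm makes 2 recursive calls at each level.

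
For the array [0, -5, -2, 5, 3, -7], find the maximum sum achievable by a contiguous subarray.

Using Kadane's algorithm on [0, -5, -2, 5, 3, -7]:

Scanning through the array:
Position 1 (value -5): max_ending_here = -5, max_so_far = 0
Position 2 (value -2): max_ending_here = -2, max_so_far = 0
Position 3 (value 5): max_ending_here = 5, max_so_far = 5
Position 4 (value 3): max_ending_here = 8, max_so_far = 8
Position 5 (value -7): max_ending_here = 1, max_so_far = 8

Maximum subarray: [5, 3]
Maximum sum: 8

The maximum subarray is [5, 3] with sum 8. This subarray runs from index 3 to index 4.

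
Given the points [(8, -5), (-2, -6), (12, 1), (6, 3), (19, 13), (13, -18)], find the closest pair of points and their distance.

Computing all pairwise distances among 6 points:

d((8, -5), (-2, -6)) = 10.0499
d((8, -5), (12, 1)) = 7.2111
d((8, -5), (6, 3)) = 8.2462
d((8, -5), (19, 13)) = 21.095
d((8, -5), (13, -18)) = 13.9284
d((-2, -6), (12, 1)) = 15.6525
d((-2, -6), (6, 3)) = 12.0416
d((-2, -6), (19, 13)) = 28.3196
d((-2, -6), (13, -18)) = 19.2094
d((12, 1), (6, 3)) = 6.3246 <-- minimum
d((12, 1), (19, 13)) = 13.8924
d((12, 1), (13, -18)) = 19.0263
d((6, 3), (19, 13)) = 16.4012
d((6, 3), (13, -18)) = 22.1359
d((19, 13), (13, -18)) = 31.5753

Closest pair: (12, 1) and (6, 3) with distance 6.3246

The closest pair is (12, 1) and (6, 3) with Euclidean distance 6.3246. For 6 points, brute-force pairwise comparison is shown above. For large n, the divide-and-conquer algorithm (sort by x, recurse on halves, check the dividing strip) achieves O(n log n).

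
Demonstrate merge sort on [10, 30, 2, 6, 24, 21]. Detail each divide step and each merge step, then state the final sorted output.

Merge sort trace:

Split: [10, 30, 2, 6, 24, 21] -> [10, 30, 2] and [6, 24, 21]
  Split: [10, 30, 2] -> [10] and [30, 2]
    Split: [30, 2] -> [30] and [2]
    Merge: [30] + [2] -> [2, 30]
  Merge: [10] + [2, 30] -> [2, 10, 30]
  Split: [6, 24, 21] -> [6] and [24, 21]
    Split: [24, 21] -> [24] and [21]
    Merge: [24] + [21] -> [21, 24]
  Merge: [6] + [21, 24] -> [6, 21, 24]
Merge: [2, 10, 30] + [6, 21, 24] -> [2, 6, 10, 21, 24, 30]

Final sorted array: [2, 6, 10, 21, 24, 30]

The merge sort proceeds by recursively splitting the array and merging sorted halves.
After all merges, the sorted array is [2, 6, 10, 21, 24, 30].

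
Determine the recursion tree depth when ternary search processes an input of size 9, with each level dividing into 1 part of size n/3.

For divide and conquer with division factor 3:

Problem sizes at each level:
Level 0: 9
Level 1: 3
Level 2: 1

The root is level 0 and the size-1 base case is level 2 (the tree spans levels 0 through 2, i.e. 3 levels counting the root), so the depth is the number of divisions: log_3(9) = 2

The recursion tree depth is log_3(9) = 2. At each level, the problem size is divided by 3, so it takes 2 divisions to reduce to a base case of size 1. The algorithm makes 1 recursive call at each level.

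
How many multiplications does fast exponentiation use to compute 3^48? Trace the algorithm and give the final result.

Computing 3^48 by squaring (build up from 3^1; each line after the first costs one multiplication):

3^1 = 3
3^2 = (3^1)^2 = 3^2 = 9
3^3 = 3 * 3^2 = 3 * 9 = 27
3^6 = (3^3)^2 = 27^2 = 729
3^12 = (3^6)^2 = 729^2 = 531441
3^24 = (3^12)^2 = 531441^2 = 282429536481
3^48 = (3^24)^2 = 282429536481^2 = 79766443076872509863361

Result: 79766443076872509863361
Multiplications needed: 6 (6 lines after 3^1)

3^48 = 79766443076872509863361. Using exponentiation by squaring, this requires 6 multiplications. The key idea: if the exponent is even, square the half-power; if odd, multiply by the base once.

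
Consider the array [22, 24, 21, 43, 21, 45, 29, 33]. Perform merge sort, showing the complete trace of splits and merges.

Merge sort trace:

Split: [22, 24, 21, 43, 21, 45, 29, 33] -> [22, 24, 21, 43] and [21, 45, 29, 33]
  Split: [22, 24, 21, 43] -> [22, 24] and [21, 43]
    Split: [22, 24] -> [22] and [24]
    Merge: [22] + [24] -> [22, 24]
    Split: [21, 43] -> [21] and [43]
    Merge: [21] + [43] -> [21, 43]
  Merge: [22, 24] + [21, 43] -> [21, 22, 24, 43]
  Split: [21, 45, 29, 33] -> [21, 45] and [29, 33]
    Split: [21, 45] -> [21] and [45]
    Merge: [21] + [45] -> [21, 45]
    Split: [29, 33] -> [29] and [33]
    Merge: [29] + [33] -> [29, 33]
  Merge: [21, 45] + [29, 33] -> [21, 29, 33, 45]
Merge: [21, 22, 24, 43] + [21, 29, 33, 45] -> [21, 21, 22, 24, 29, 33, 43, 45]

Final sorted array: [21, 21, 22, 24, 29, 33, 43, 45]

The merge sort proceeds by recursively splitting the array and merging sorted halves.
After all merges, the sorted array is [21, 21, 22, 24, 29, 33, 43, 45].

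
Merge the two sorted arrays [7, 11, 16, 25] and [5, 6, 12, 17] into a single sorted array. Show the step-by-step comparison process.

Merging process:

Compare 7 vs 5: take 5 from right. Merged: [5]
Compare 7 vs 6: take 6 from right. Merged: [5, 6]
Compare 7 vs 12: take 7 from left. Merged: [5, 6, 7]
Compare 11 vs 12: take 11 from left. Merged: [5, 6, 7, 11]
Compare 16 vs 12: take 12 from right. Merged: [5, 6, 7, 11, 12]
Compare 16 vs 17: take 16 from left. Merged: [5, 6, 7, 11, 12, 16]
Compare 25 vs 17: take 17 from right. Merged: [5, 6, 7, 11, 12, 16, 17]
Append remaining from left: [25]. Merged: [5, 6, 7, 11, 12, 16, 17, 25]

Final merged array: [5, 6, 7, 11, 12, 16, 17, 25]
Total comparisons: 7

The merged array is [5, 6, 7, 11, 12, 16, 17, 25], requiring 7 comparisons. The merge step runs in O(n) time where n is the total number of elements.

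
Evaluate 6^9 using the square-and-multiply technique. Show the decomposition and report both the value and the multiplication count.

Computing 6^9 by squaring (build up from 6^1; each line after the first costs one multiplication):

6^1 = 6
6^2 = (6^1)^2 = 6^2 = 36
6^4 = (6^2)^2 = 36^2 = 1296
6^8 = (6^4)^2 = 1296^2 = 1679616
6^9 = 6 * 6^8 = 6 * 1679616 = 10077696

Result: 10077696
Multiplications needed: 4 (4 lines after 6^1)

6^9 = 10077696. Using exponentiation by squaring, this requires 4 multiplications. The key idea: if the exponent is even, square the half-power; if odd, multiply by the base once.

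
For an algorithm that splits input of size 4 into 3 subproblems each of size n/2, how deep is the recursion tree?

For divide and conquer with division factor 2:

Problem sizes at each level:
Level 0: 4
Level 1: 2
Level 2: 1

The root is level 0 and the size-1 base case is level 2 (the tree spans levels 0 through 2, i.e. 3 levels counting the root), so the depth is the number of divisions: log_2(4) = 2

The recursion tree depth is log_2(4) = 2. At each level, the problem size is divided by 2, so it takes 2 divisions to reduce to a base case of size 1. The algorithm makes 3 recursive calls at each level.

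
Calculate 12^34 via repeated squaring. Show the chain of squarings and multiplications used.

Computing 12^34 by squaring (build up from 12^1; each line after the first costs one multiplication):

12^1 = 12
12^2 = (12^1)^2 = 12^2 = 144
12^4 = (12^2)^2 = 144^2 = 20736
12^8 = (12^4)^2 = 20736^2 = 429981696
12^16 = (12^8)^2 = 429981696^2 = 184884258895036416
12^17 = 12 * 12^16 = 12 * 184884258895036416 = 2218611106740436992
12^34 = (12^17)^2 = 2218611106740436992^2 = 4922235242952026704037113243122008064

Result: 4922235242952026704037113243122008064
Multiplications needed: 6 (6 lines after 12^1)

12^34 = 4922235242952026704037113243122008064. Using exponentiation by squaring, this requires 6 multiplications. The key idea: if the exponent is even, square the half-power; if odd, multiply by the base once.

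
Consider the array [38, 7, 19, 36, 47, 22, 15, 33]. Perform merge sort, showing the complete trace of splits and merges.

Merge sort trace:

Split: [38, 7, 19, 36, 47, 22, 15, 33] -> [38, 7, 19, 36] and [47, 22, 15, 33]
  Split: [38, 7, 19, 36] -> [38, 7] and [19, 36]
    Split: [38, 7] -> [38] and [7]
    Merge: [38] + [7] -> [7, 38]
    Split: [19, 36] -> [19] and [36]
    Merge: [19] + [36] -> [19, 36]
  Merge: [7, 38] + [19, 36] -> [7, 19, 36, 38]
  Split: [47, 22, 15, 33] -> [47, 22] and [15, 33]
    Split: [47, 22] -> [47] and [22]
    Merge: [47] + [22] -> [22, 47]
    Split: [15, 33] -> [15] and [33]
    Merge: [15] + [33] -> [15, 33]
  Merge: [22, 47] + [15, 33] -> [15, 22, 33, 47]
Merge: [7, 19, 36, 38] + [15, 22, 33, 47] -> [7, 15, 19, 22, 33, 36, 38, 47]

Final sorted array: [7, 15, 19, 22, 33, 36, 38, 47]

The merge sort proceeds by recursively splitting the array and merging sorted halves.
After all merges, the sorted array is [7, 15, 19, 22, 33, 36, 38, 47].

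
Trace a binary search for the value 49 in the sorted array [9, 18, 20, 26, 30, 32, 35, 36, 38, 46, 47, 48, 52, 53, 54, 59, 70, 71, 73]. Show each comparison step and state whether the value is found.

Binary search for 49 in [9, 18, 20, 26, 30, 32, 35, 36, 38, 46, 47, 48, 52, 53, 54, 59, 70, 71, 73]:

lo=0, hi=18, mid=9, arr[mid]=46 -> 46 < 49, search right half
lo=10, hi=18, mid=14, arr[mid]=54 -> 54 > 49, search left half
lo=10, hi=13, mid=11, arr[mid]=48 -> 48 < 49, search right half
lo=12, hi=13, mid=12, arr[mid]=52 -> 52 > 49, search left half
lo=12 > hi=11, target 49 not found

Binary search determines that 49 is not in the array after 4 comparisons. The search space was exhausted without finding the target.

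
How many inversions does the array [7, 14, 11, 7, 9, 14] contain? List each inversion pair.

Finding inversions in [7, 14, 11, 7, 9, 14]:

(1, 2): arr[1]=14 > arr[2]=11
(1, 3): arr[1]=14 > arr[3]=7
(1, 4): arr[1]=14 > arr[4]=9
(2, 3): arr[2]=11 > arr[3]=7
(2, 4): arr[2]=11 > arr[4]=9

Total inversions: 5

The array has 5 inversion(s): (1,2), (1,3), (1,4), (2,3), (2,4). Each pair (i,j) satisfies i < j and arr[i] > arr[j].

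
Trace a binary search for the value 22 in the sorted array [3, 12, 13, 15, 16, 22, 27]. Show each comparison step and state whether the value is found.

Binary search for 22 in [3, 12, 13, 15, 16, 22, 27]:

lo=0, hi=6, mid=3, arr[mid]=15 -> 15 < 22, search right half
lo=4, hi=6, mid=5, arr[mid]=22 -> Found target at index 5!

Binary search finds 22 at index 5 after 2 comparisons. The search repeatedly halves the search space by comparing with the middle element.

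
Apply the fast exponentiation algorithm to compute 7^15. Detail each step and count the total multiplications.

Computing 7^15 by squaring (build up from 7^1; each line after the first costs one multiplication):

7^1 = 7
7^2 = (7^1)^2 = 7^2 = 49
7^3 = 7 * 7^2 = 7 * 49 = 343
7^6 = (7^3)^2 = 343^2 = 117649
7^7 = 7 * 7^6 = 7 * 117649 = 823543
7^14 = (7^7)^2 = 823543^2 = 678223072849
7^15 = 7 * 7^14 = 7 * 678223072849 = 4747561509943

Result: 4747561509943
Multiplications needed: 6 (6 lines after 7^1)

7^15 = 4747561509943. Using exponentiation by squaring, this requires 6 multiplications. The key idea: if the exponent is even, square the half-power; if odd, multiply by the base once.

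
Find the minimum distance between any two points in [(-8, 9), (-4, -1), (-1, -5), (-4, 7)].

Computing all pairwise distances among 4 points:

d((-8, 9), (-4, -1)) = 10.7703
d((-8, 9), (-1, -5)) = 15.6525
d((-8, 9), (-4, 7)) = 4.4721 <-- minimum
d((-4, -1), (-1, -5)) = 5.0
d((-4, -1), (-4, 7)) = 8.0
d((-1, -5), (-4, 7)) = 12.3693

Closest pair: (-8, 9) and (-4, 7) with distance 4.4721

The closest pair is (-8, 9) and (-4, 7) with Euclidean distance 4.4721. For 4 points, brute-force pairwise comparison is shown above. For large n, the divide-and-conquer algorithm (sort by x, recurse on halves, check the dividing strip) achieves O(n log n).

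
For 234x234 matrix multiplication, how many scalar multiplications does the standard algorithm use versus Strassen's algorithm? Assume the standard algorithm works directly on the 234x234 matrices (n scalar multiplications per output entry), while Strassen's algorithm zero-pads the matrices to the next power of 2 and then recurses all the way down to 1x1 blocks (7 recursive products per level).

Matrix multiplication for 234x234 matrices:

Strassen's algorithm requires power-of-2 dimensions. Pad 234x234 to 256x256 (next power of 2).

Standard algorithm: 234^3 = 12812904 multiplications
Strassen's algorithm: 7^(log2(256)) = 7^8 = 5764801 multiplications
Savings: 12812904 - 5764801 = 7048103 multiplications

Standard: 12812904 multiplications (234^3). Strassen: 5764801 multiplications (7^8, after padding to 256x256). Strassen reduces 8 recursive multiplications to 7 at each level.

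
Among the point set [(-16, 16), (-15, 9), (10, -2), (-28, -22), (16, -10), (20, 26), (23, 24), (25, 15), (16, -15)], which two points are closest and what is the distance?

Computing all pairwise distances among 9 points:

d((-16, 16), (-15, 9)) = 7.0711
d((-16, 16), (10, -2)) = 31.6228
d((-16, 16), (-28, -22)) = 39.8497
d((-16, 16), (16, -10)) = 41.2311
d((-16, 16), (20, 26)) = 37.3631
d((-16, 16), (23, 24)) = 39.8121
d((-16, 16), (25, 15)) = 41.0122
d((-16, 16), (16, -15)) = 44.5533
d((-15, 9), (10, -2)) = 27.313
d((-15, 9), (-28, -22)) = 33.6155
d((-15, 9), (16, -10)) = 36.3593
d((-15, 9), (20, 26)) = 38.9102
d((-15, 9), (23, 24)) = 40.8534
d((-15, 9), (25, 15)) = 40.4475
d((-15, 9), (16, -15)) = 39.2046
d((10, -2), (-28, -22)) = 42.9418
d((10, -2), (16, -10)) = 10.0
d((10, -2), (20, 26)) = 29.7321
d((10, -2), (23, 24)) = 29.0689
d((10, -2), (25, 15)) = 22.6716
d((10, -2), (16, -15)) = 14.3178
d((-28, -22), (16, -10)) = 45.607
d((-28, -22), (20, 26)) = 67.8823
d((-28, -22), (23, 24)) = 68.6804
d((-28, -22), (25, 15)) = 64.6375
d((-28, -22), (16, -15)) = 44.5533
d((16, -10), (20, 26)) = 36.2215
d((16, -10), (23, 24)) = 34.7131
d((16, -10), (25, 15)) = 26.5707
d((16, -10), (16, -15)) = 5.0
d((20, 26), (23, 24)) = 3.6056 <-- minimum
d((20, 26), (25, 15)) = 12.083
d((20, 26), (16, -15)) = 41.1947
d((23, 24), (25, 15)) = 9.2195
d((23, 24), (16, -15)) = 39.6232
d((25, 15), (16, -15)) = 31.3209

Closest pair: (20, 26) and (23, 24) with distance 3.6056

The closest pair is (20, 26) and (23, 24) with Euclidean distance 3.6056. For 9 points, brute-force pairwise comparison is shown above. For large n, the divide-and-conquer algorithm (sort by x, recurse on halves, check the dividing strip) achieves O(n log n).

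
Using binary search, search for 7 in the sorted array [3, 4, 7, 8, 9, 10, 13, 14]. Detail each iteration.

Binary search for 7 in [3, 4, 7, 8, 9, 10, 13, 14]:

lo=0, hi=7, mid=3, arr[mid]=8 -> 8 > 7, search left half
lo=0, hi=2, mid=1, arr[mid]=4 -> 4 < 7, search right half
lo=2, hi=2, mid=2, arr[mid]=7 -> Found target at index 2!

Binary search finds 7 at index 2 after 3 comparisons. The search repeatedly halves the search space by comparing with the middle element.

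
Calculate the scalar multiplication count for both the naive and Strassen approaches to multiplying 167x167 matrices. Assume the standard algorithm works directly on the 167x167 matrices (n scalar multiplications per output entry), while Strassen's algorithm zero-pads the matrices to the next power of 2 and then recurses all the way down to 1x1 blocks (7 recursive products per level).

Matrix multiplication for 167x167 matrices:

Strassen's algorithm requires power-of-2 dimensions. Pad 167x167 to 256x256 (next power of 2).

Standard algorithm: 167^3 = 4657463 multiplications
Strassen's algorithm: 7^(log2(256)) = 7^8 = 5764801 multiplications
Difference: 4657463 - 5764801 = -1107338 (Strassen uses MORE here due to padding overhead — for small or just-over-power-of-2 n, padding can outweigh the per-level savings)

Standard: 4657463 multiplications (167^3). Strassen: 5764801 multiplications (7^8, after padding to 256x256). Strassen reduces 8 recursive multiplications to 7 at each level.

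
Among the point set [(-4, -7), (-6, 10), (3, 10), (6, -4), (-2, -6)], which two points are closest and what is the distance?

Computing all pairwise distances among 5 points:

d((-4, -7), (-6, 10)) = 17.1172
d((-4, -7), (3, 10)) = 18.3848
d((-4, -7), (6, -4)) = 10.4403
d((-4, -7), (-2, -6)) = 2.2361 <-- minimum
d((-6, 10), (3, 10)) = 9.0
d((-6, 10), (6, -4)) = 18.4391
d((-6, 10), (-2, -6)) = 16.4924
d((3, 10), (6, -4)) = 14.3178
d((3, 10), (-2, -6)) = 16.7631
d((6, -4), (-2, -6)) = 8.2462

Closest pair: (-4, -7) and (-2, -6) with distance 2.2361

The closest pair is (-4, -7) and (-2, -6) with Euclidean distance 2.2361. For 5 points, brute-force pairwise comparison is shown above. For large n, the divide-and-conquer algorithm (sort by x, recurse on halves, check the dividing strip) achieves O(n log n).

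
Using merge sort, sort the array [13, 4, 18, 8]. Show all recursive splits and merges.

Merge sort trace:

Split: [13, 4, 18, 8] -> [13, 4] and [18, 8]
  Split: [13, 4] -> [13] and [4]
  Merge: [13] + [4] -> [4, 13]
  Split: [18, 8] -> [18] and [8]
  Merge: [18] + [8] -> [8, 18]
Merge: [4, 13] + [8, 18] -> [4, 8, 13, 18]

Final sorted array: [4, 8, 13, 18]

The merge sort proceeds by recursively splitting the array and merging sorted halves.
After all merges, the sorted array is [4, 8, 13, 18].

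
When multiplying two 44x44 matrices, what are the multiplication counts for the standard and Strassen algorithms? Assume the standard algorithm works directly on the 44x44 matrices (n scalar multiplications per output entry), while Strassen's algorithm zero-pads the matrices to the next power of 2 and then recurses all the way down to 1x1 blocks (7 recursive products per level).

Matrix multiplication for 44x44 matrices:

Strassen's algorithm requires power-of-2 dimensions. Pad 44x44 to 64x64 (next power of 2).

Standard algorithm: 44^3 = 85184 multiplications
Strassen's algorithm: 7^(log2(64)) = 7^6 = 117649 multiplications
Difference: 85184 - 117649 = -32465 (Strassen uses MORE here due to padding overhead — for small or just-over-power-of-2 n, padding can outweigh the per-level savings)

Standard: 85184 multiplications (44^3). Strassen: 117649 multiplications (7^6, after padding to 64x64). Strassen reduces 8 recursive multiplications to 7 at each level.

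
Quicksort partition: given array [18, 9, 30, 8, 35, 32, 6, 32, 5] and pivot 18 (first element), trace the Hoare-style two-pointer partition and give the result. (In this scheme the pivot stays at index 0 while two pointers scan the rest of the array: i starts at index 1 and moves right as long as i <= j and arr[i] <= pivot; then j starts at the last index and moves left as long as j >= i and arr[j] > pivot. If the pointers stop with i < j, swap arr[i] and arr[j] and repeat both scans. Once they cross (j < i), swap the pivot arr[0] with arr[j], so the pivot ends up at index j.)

Hoare-style two-pointer partition with pivot = 18:

Initial array: [18, 9, 30, 8, 35, 32, 6, 32, 5]

Pointers start at i = 1, j = 8.
i stops at index 2 (arr[2]=30 > 18), j stops at index 8 (arr[8]=5 <= 18): swap arr[2] and arr[8], array becomes [18, 9, 5, 8, 35, 32, 6, 32, 30]
i stops at index 4 (arr[4]=35 > 18), j stops at index 6 (arr[6]=6 <= 18): swap arr[4] and arr[6], array becomes [18, 9, 5, 8, 6, 32, 35, 32, 30]
i ends at 5, j ends at 4: the pointers have crossed (j < i), so scanning stops.

Swap pivot arr[0] with arr[4] to place pivot at position 4: [6, 9, 5, 8, 18, 32, 35, 32, 30]
Pivot position: 4

After partitioning with pivot 18, the array becomes [6, 9, 5, 8, 18, 32, 35, 32, 30]. The pivot is placed at index 4. All elements to the left of the pivot are <= 18, and all elements to the right are > 18.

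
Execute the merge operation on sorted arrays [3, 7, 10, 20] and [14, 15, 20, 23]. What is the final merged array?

Merging process:

Compare 3 vs 14: take 3 from left. Merged: [3]
Compare 7 vs 14: take 7 from left. Merged: [3, 7]
Compare 10 vs 14: take 10 from left. Merged: [3, 7, 10]
Compare 20 vs 14: take 14 from right. Merged: [3, 7, 10, 14]
Compare 20 vs 15: take 15 from right. Merged: [3, 7, 10, 14, 15]
Compare 20 vs 20: take 20 from left. Merged: [3, 7, 10, 14, 15, 20]
Append remaining from right: [20, 23]. Merged: [3, 7, 10, 14, 15, 20, 20, 23]

Final merged array: [3, 7, 10, 14, 15, 20, 20, 23]
Total comparisons: 6

The merged array is [3, 7, 10, 14, 15, 20, 20, 23], requiring 6 comparisons. The merge step runs in O(n) time where n is the total number of elements.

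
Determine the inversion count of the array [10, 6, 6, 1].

Finding inversions in [10, 6, 6, 1]:

(0, 1): arr[0]=10 > arr[1]=6
(0, 2): arr[0]=10 > arr[2]=6
(0, 3): arr[0]=10 > arr[3]=1
(1, 3): arr[1]=6 > arr[3]=1
(2, 3): arr[2]=6 > arr[3]=1

Total inversions: 5

The array has 5 inversion(s): (0,1), (0,2), (0,3), (1,3), (2,3). Each pair (i,j) satisfies i < j and arr[i] > arr[j].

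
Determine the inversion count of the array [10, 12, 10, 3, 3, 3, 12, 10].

Finding inversions in [10, 12, 10, 3, 3, 3, 12, 10]:

(0, 3): arr[0]=10 > arr[3]=3
(0, 4): arr[0]=10 > arr[4]=3
(0, 5): arr[0]=10 > arr[5]=3
(1, 2): arr[1]=12 > arr[2]=10
(1, 3): arr[1]=12 > arr[3]=3
(1, 4): arr[1]=12 > arr[4]=3
(1, 5): arr[1]=12 > arr[5]=3
(1, 7): arr[1]=12 > arr[7]=10
(2, 3): arr[2]=10 > arr[3]=3
(2, 4): arr[2]=10 > arr[4]=3
(2, 5): arr[2]=10 > arr[5]=3
(6, 7): arr[6]=12 > arr[7]=10

Total inversions: 12

The array has 12 inversion(s): (0,3), (0,4), (0,5), (1,2), (1,3), (1,4), (1,5), (1,7), (2,3), (2,4), (2,5), (6,7). Each pair (i,j) satisfies i < j and arr[i] > arr[j].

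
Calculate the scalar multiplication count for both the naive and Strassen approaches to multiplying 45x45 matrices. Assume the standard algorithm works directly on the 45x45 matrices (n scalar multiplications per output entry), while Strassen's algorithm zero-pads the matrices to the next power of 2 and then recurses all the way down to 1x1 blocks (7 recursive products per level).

Matrix multiplication for 45x45 matrices:

Strassen's algorithm requires power-of-2 dimensions. Pad 45x45 to 64x64 (next power of 2).

Standard algorithm: 45^3 = 91125 multiplications
Strassen's algorithm: 7^(log2(64)) = 7^6 = 117649 multiplications
Difference: 91125 - 117649 = -26524 (Strassen uses MORE here due to padding overhead — for small or just-over-power-of-2 n, padding can outweigh the per-level savings)

Standard: 91125 multiplications (45^3). Strassen: 117649 multiplications (7^6, after padding to 64x64). Strassen reduces 8 recursive multiplications to 7 at each level.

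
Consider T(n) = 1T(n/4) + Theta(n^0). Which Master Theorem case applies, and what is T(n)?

Master Theorem for T(n) = 1T(n/4) + O(n^0):

a = 1, b = 4, c = 0
log_b(a) = log_4(1) = 0.0000

Case 2: c = 0 = log_4(1) = 0.0000
T(n) = O(n^0 log n) = O(log n)

For T(n) = 1T(n/4) + O(n^0): log_4(1) = 0.0000. This is Case 2 of the Master Theorem (c = log_b(a), equal work at all levels), giving O(log n).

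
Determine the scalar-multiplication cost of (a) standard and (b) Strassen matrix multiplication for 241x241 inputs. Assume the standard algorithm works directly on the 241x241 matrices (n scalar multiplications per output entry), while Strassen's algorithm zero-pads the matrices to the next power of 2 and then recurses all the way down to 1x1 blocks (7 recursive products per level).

Matrix multiplication for 241x241 matrices:

Strassen's algorithm requires power-of-2 dimensions. Pad 241x241 to 256x256 (next power of 2).

Standard algorithm: 241^3 = 13997521 multiplications
Strassen's algorithm: 7^(log2(256)) = 7^8 = 5764801 multiplications
Savings: 13997521 - 5764801 = 8232720 multiplications

Standard: 13997521 multiplications (241^3). Strassen: 5764801 multiplications (7^8, after padding to 256x256). Strassen reduces 8 recursive multiplications to 7 at each level.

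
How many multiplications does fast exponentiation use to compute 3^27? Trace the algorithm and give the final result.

Computing 3^27 by squaring (build up from 3^1; each line after the first costs one multiplication):

3^1 = 3
3^2 = (3^1)^2 = 3^2 = 9
3^3 = 3 * 3^2 = 3 * 9 = 27
3^6 = (3^3)^2 = 27^2 = 729
3^12 = (3^6)^2 = 729^2 = 531441
3^13 = 3 * 3^12 = 3 * 531441 = 1594323
3^26 = (3^13)^2 = 1594323^2 = 2541865828329
3^27 = 3 * 3^26 = 3 * 2541865828329 = 7625597484987

Result: 7625597484987
Multiplications needed: 7 (7 lines after 3^1)

3^27 = 7625597484987. Using exponentiation by squaring, this requires 7 multiplications. The key idea: if the exponent is even, square the half-power; if odd, multiply by the base once.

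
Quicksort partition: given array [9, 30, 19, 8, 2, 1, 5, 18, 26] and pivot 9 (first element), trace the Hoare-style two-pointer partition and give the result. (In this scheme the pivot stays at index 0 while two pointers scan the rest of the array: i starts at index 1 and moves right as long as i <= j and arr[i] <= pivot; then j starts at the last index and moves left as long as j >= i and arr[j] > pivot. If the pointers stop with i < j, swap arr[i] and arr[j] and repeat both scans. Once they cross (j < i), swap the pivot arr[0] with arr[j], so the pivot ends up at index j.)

Hoare-style two-pointer partition with pivot = 9:

Initial array: [9, 30, 19, 8, 2, 1, 5, 18, 26]

Pointers start at i = 1, j = 8.
i stops at index 1 (arr[1]=30 > 9), j stops at index 6 (arr[6]=5 <= 9): swap arr[1] and arr[6], array becomes [9, 5, 19, 8, 2, 1, 30, 18, 26]
i stops at index 2 (arr[2]=19 > 9), j stops at index 5 (arr[5]=1 <= 9): swap arr[2] and arr[5], array becomes [9, 5, 1, 8, 2, 19, 30, 18, 26]
i ends at 5, j ends at 4: the pointers have crossed (j < i), so scanning stops.

Swap pivot arr[0] with arr[4] to place pivot at position 4: [2, 5, 1, 8, 9, 19, 30, 18, 26]
Pivot position: 4

After partitioning with pivot 9, the array becomes [2, 5, 1, 8, 9, 19, 30, 18, 26]. The pivot is placed at index 4. All elements to the left of the pivot are <= 9, and all elements to the right are > 9.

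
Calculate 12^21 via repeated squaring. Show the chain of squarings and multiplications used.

Computing 12^21 by squaring (build up from 12^1; each line after the first costs one multiplication):

12^1 = 12
12^2 = (12^1)^2 = 12^2 = 144
12^4 = (12^2)^2 = 144^2 = 20736
12^5 = 12 * 12^4 = 12 * 20736 = 248832
12^10 = (12^5)^2 = 248832^2 = 61917364224
12^20 = (12^10)^2 = 61917364224^2 = 3833759992447475122176
12^21 = 12 * 12^20 = 12 * 3833759992447475122176 = 46005119909369701466112

Result: 46005119909369701466112
Multiplications needed: 6 (6 lines after 12^1)

12^21 = 46005119909369701466112. Using exponentiation by squaring, this requires 6 multiplications. The key idea: if the exponent is even, square the half-power; if odd, multiply by the base once.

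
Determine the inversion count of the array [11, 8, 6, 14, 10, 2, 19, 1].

Finding inversions in [11, 8, 6, 14, 10, 2, 19, 1]:

(0, 1): arr[0]=11 > arr[1]=8
(0, 2): arr[0]=11 > arr[2]=6
(0, 4): arr[0]=11 > arr[4]=10
(0, 5): arr[0]=11 > arr[5]=2
(0, 7): arr[0]=11 > arr[7]=1
(1, 2): arr[1]=8 > arr[2]=6
(1, 5): arr[1]=8 > arr[5]=2
(1, 7): arr[1]=8 > arr[7]=1
(2, 5): arr[2]=6 > arr[5]=2
(2, 7): arr[2]=6 > arr[7]=1
(3, 4): arr[3]=14 > arr[4]=10
(3, 5): arr[3]=14 > arr[5]=2
(3, 7): arr[3]=14 > arr[7]=1
(4, 5): arr[4]=10 > arr[5]=2
(4, 7): arr[4]=10 > arr[7]=1
(5, 7): arr[5]=2 > arr[7]=1
(6, 7): arr[6]=19 > arr[7]=1

Total inversions: 17

The array has 17 inversion(s): (0,1), (0,2), (0,4), (0,5), (0,7), (1,2), (1,5), (1,7), (2,5), (2,7), (3,4), (3,5), (3,7), (4,5), (4,7), (5,7), (6,7). Each pair (i,j) satisfies i < j and arr[i] > arr[j].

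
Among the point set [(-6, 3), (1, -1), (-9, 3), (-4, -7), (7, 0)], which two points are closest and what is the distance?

Computing all pairwise distances among 5 points:

d((-6, 3), (1, -1)) = 8.0623
d((-6, 3), (-9, 3)) = 3.0 <-- minimum
d((-6, 3), (-4, -7)) = 10.198
d((-6, 3), (7, 0)) = 13.3417
d((1, -1), (-9, 3)) = 10.7703
d((1, -1), (-4, -7)) = 7.8102
d((1, -1), (7, 0)) = 6.0828
d((-9, 3), (-4, -7)) = 11.1803
d((-9, 3), (7, 0)) = 16.2788
d((-4, -7), (7, 0)) = 13.0384

Closest pair: (-6, 3) and (-9, 3) with distance 3.0

The closest pair is (-6, 3) and (-9, 3) with Euclidean distance 3.0. For 5 points, brute-force pairwise comparison is shown above. For large n, the divide-and-conquer algorithm (sort by x, recurse on halves, check the dividing strip) achieves O(n log n).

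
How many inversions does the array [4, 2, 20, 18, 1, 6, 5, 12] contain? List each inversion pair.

Finding inversions in [4, 2, 20, 18, 1, 6, 5, 12]:

(0, 1): arr[0]=4 > arr[1]=2
(0, 4): arr[0]=4 > arr[4]=1
(1, 4): arr[1]=2 > arr[4]=1
(2, 3): arr[2]=20 > arr[3]=18
(2, 4): arr[2]=20 > arr[4]=1
(2, 5): arr[2]=20 > arr[5]=6
(2, 6): arr[2]=20 > arr[6]=5
(2, 7): arr[2]=20 > arr[7]=12
(3, 4): arr[3]=18 > arr[4]=1
(3, 5): arr[3]=18 > arr[5]=6
(3, 6): arr[3]=18 > arr[6]=5
(3, 7): arr[3]=18 > arr[7]=12
(5, 6): arr[5]=6 > arr[6]=5

Total inversions: 13

The array has 13 inversion(s): (0,1), (0,4), (1,4), (2,3), (2,4), (2,5), (2,6), (2,7), (3,4), (3,5), (3,6), (3,7), (5,6). Each pair (i,j) satisfies i < j and arr[i] > arr[j].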